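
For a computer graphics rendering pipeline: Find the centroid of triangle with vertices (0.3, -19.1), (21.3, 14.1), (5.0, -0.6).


Centroid = ((x_A+x_B+x_C)/3, (y_A+y_B+y_C)/3)
= ((0.3+21.3+5)/3, ((-19.1)+14.1+(-0.6))/3)
= (8.8667, -1.8667)

(8.8667, -1.8667)


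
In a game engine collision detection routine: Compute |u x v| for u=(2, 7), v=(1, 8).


|u x v| = |2*8 - 7*1|
= |16 - 7| = 9

9


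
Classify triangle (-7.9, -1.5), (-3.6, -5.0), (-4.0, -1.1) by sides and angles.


Side lengths squared: AB^2=30.74, BC^2=15.37, CA^2=15.37
Sorted: [15.37, 15.37, 30.74]
By sides: Isosceles, By angles: Right

Isosceles, Right


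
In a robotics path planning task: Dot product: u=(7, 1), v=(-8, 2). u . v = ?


u . v = u_x*v_x + u_y*v_y = 7*(-8) + 1*2
= (-56) + 2 = -54

-54


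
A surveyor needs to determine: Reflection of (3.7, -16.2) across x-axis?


Reflection over x-axis: (x,y) -> (x,-y)
(3.7, -16.2) -> (3.7, 16.2)

(3.7, 16.2)


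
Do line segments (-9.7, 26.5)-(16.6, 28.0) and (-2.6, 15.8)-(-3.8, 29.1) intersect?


Cross products: d1=81.59, d2=-270, d3=-292.06, d4=59.53
d1*d2 < 0 and d3*d4 < 0? yes

Yes, they intersect


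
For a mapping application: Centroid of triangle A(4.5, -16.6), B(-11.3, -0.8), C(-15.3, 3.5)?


Centroid = ((x_A+x_B+x_C)/3, (y_A+y_B+y_C)/3)
= ((4.5+(-11.3)+(-15.3))/3, ((-16.6)+(-0.8)+3.5)/3)
= (-7.3667, -4.6333)

(-7.3667, -4.6333)


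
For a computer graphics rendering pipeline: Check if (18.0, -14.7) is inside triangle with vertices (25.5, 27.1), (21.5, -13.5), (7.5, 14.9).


Cross products: AB x AP = -137.3, BC x BP = 116.2, CA x CP = -660.9
All same sign? no

No, outside


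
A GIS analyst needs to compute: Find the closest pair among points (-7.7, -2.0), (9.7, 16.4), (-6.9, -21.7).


d(P0,P1) = 25.3243, d(P0,P2) = 19.7162, d(P1,P2) = 41.5592
Closest: P0 and P2

Closest pair: (-7.7, -2.0) and (-6.9, -21.7), distance = 19.7162


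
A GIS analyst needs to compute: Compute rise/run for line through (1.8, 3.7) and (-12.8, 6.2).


slope = (y2-y1)/(x2-x1) = (6.2-3.7)/((-12.8)-1.8) = 2.5/(-14.6) = -0.1712

-0.1712


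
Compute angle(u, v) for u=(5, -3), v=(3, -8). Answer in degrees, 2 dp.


u.v = 39, |u| = sqrt(34) = 5.831, |v| = sqrt(73) = 8.544
cos(theta) = u.v/(|u||v|) = 39/sqrt(2482) = 0.782823
theta = acos(0.782823) = 38.48 degrees

38.48 degrees


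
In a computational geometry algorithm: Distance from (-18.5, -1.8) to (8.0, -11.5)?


dx=26.5, dy=-9.7
d^2 = 26.5^2 + (-9.7)^2 = 796.34
d = sqrt(796.34) = 28.2195

28.2195


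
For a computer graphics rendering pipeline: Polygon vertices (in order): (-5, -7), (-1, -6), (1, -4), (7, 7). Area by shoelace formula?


Shoelace sum: ((-5)*(-6) - (-1)*(-7)) + ((-1)*(-4) - 1*(-6)) + (1*7 - 7*(-4)) + (7*(-7) - (-5)*7)
= 54
Area = |54|/2 = 27

27


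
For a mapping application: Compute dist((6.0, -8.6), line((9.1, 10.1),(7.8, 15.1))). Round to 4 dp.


|cross product| = 39.81
|line direction| = sqrt(26.69) = 5.1662
Distance = 39.81/sqrt(26.69) = 7.7058

7.7058


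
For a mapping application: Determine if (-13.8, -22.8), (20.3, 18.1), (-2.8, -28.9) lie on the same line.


Cross product: (20.3-(-13.8))*((-28.9)-(-22.8)) - (18.1-(-22.8))*((-2.8)-(-13.8))
= -657.91

No, not collinear


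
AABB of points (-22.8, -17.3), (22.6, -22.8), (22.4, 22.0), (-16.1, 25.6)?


x range: [-22.8, 22.6]
y range: [-22.8, 25.6]
Bounding box: (-22.8,-22.8) to (22.6,25.6)

(-22.8,-22.8) to (22.6,25.6)


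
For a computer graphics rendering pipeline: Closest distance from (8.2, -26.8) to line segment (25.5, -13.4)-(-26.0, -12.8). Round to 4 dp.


Project P onto AB: t = 0.3328 (clamped to [0,1])
Closest point on segment: (8.3584, -13.2003)
Distance: 13.6006

13.6006


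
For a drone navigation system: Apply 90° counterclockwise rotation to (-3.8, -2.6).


90° CCW: (x,y) -> (-y, x)
(-3.8,-2.6) -> (2.6, -3.8)

(2.6, -3.8)


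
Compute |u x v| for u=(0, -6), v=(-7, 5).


|u x v| = |0*5 - (-6)*(-7)|
= |0 - 42| = 42

42


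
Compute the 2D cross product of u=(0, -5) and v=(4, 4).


u x v = u_x*v_y - u_y*v_x = 0*4 - (-5)*4
= 0 - (-20) = 20

20


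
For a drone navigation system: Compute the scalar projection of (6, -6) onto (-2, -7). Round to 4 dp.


u.v = 30, |v| = sqrt(53) = 7.2801
Scalar projection = u.v / |v| = 30 / sqrt(53) = 4.1208

4.1208


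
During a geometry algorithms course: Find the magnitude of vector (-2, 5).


|u| = sqrt((-2)^2 + 5^2) = sqrt(29) = 5.3852

5.3852


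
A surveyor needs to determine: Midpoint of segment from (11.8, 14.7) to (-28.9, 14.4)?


M = ((11.8+(-28.9))/2, (14.7+14.4)/2)
= (-8.55, 14.55)

(-8.55, 14.55)


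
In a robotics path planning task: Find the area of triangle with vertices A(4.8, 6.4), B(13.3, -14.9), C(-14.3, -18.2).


Area = |x_A(y_B-y_C) + x_B(y_C-y_A) + x_C(y_A-y_B)|/2
= |15.84 + (-327.18) + (-304.59)|/2
= 615.93/2 = 307.965

307.965


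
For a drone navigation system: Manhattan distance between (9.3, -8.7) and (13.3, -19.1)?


|9.3-13.3| + |(-8.7)-(-19.1)| = 4 + 10.4 = 14.4

14.4


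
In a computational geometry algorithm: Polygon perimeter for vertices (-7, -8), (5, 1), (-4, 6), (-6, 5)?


Sides: (-7, -8)->(5, 1): sqrt(225) = 15, (5, 1)->(-4, 6): sqrt(106) = 10.29563, (-4, 6)->(-6, 5): sqrt(5) = 2.236068, (-6, 5)->(-7, -8): sqrt(170) = 13.038405
Sum = 40.570103
Perimeter = 40.5701

40.5701


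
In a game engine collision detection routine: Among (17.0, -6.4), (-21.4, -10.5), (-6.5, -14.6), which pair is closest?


d(P0,P1) = 38.6183, d(P0,P2) = 24.8896, d(P1,P2) = 15.4538
Closest: P1 and P2

Closest pair: (-21.4, -10.5) and (-6.5, -14.6), distance = 15.4538


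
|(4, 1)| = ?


|u| = sqrt(4^2 + 1^2) = sqrt(17) = 4.1231

4.1231


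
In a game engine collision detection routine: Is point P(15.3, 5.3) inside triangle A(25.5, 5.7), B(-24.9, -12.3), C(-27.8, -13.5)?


Cross products: AB x AP = -163.44, BC x BP = -2.8, CA x CP = 174.52
All same sign? no

No, outside


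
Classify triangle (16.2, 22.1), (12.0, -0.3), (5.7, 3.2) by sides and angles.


Side lengths squared: AB^2=519.4, BC^2=51.94, CA^2=467.46
Sorted: [51.94, 467.46, 519.4]
By sides: Scalene, By angles: Right

Scalene, Right


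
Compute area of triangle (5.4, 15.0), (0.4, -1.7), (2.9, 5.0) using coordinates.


Area = |x_A(y_B-y_C) + x_B(y_C-y_A) + x_C(y_A-y_B)|/2
= |(-36.18) + (-4) + 48.43|/2
= 8.25/2 = 4.125

4.125


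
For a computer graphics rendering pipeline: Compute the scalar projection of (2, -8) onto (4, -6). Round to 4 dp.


u.v = 56, |v| = sqrt(52) = 7.2111
Scalar projection = u.v / |v| = 56 / sqrt(52) = 7.7658

7.7658


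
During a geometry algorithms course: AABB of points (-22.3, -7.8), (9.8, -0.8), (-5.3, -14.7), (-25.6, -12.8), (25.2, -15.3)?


x range: [-25.6, 25.2]
y range: [-15.3, -0.8]
Bounding box: (-25.6,-15.3) to (25.2,-0.8)

(-25.6,-15.3) to (25.2,-0.8)


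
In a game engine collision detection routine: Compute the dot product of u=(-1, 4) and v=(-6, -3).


u . v = u_x*v_x + u_y*v_y = (-1)*(-6) + 4*(-3)
= 6 + (-12) = -6

-6


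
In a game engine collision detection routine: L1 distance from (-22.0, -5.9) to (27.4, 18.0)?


|(-22)-27.4| + |(-5.9)-18| = 49.4 + 23.9 = 73.3

73.3


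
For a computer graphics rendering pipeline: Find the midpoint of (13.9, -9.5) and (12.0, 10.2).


M = ((13.9+12)/2, ((-9.5)+10.2)/2)
= (12.95, 0.35)

(12.95, 0.35)


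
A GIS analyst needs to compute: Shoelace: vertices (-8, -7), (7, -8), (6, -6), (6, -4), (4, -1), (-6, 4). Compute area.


Shoelace sum: ((-8)*(-8) - 7*(-7)) + (7*(-6) - 6*(-8)) + (6*(-4) - 6*(-6)) + (6*(-1) - 4*(-4)) + (4*4 - (-6)*(-1)) + ((-6)*(-7) - (-8)*4)
= 225
Area = |225|/2 = 112.5

112.5


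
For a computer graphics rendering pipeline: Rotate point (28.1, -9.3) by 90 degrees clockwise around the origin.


90° CW: (x,y) -> (y, -x)
(28.1,-9.3) -> (-9.3, -28.1)

(-9.3, -28.1)


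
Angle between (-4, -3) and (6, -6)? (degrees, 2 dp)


u.v = -6, |u| = sqrt(25) = 5, |v| = sqrt(72) = 8.4853
cos(theta) = u.v/(|u||v|) = -6/sqrt(1800) = -0.141421
theta = acos(-0.141421) = 98.13 degrees

98.13 degrees


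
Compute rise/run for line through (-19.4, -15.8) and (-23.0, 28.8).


slope = (y2-y1)/(x2-x1) = (28.8-(-15.8))/((-23)-(-19.4)) = 44.6/(-3.6) = -12.3889

-12.3889


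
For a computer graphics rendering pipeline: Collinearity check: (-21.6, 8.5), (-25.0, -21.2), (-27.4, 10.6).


Cross product: ((-25)-(-21.6))*(10.6-8.5) - ((-21.2)-8.5)*((-27.4)-(-21.6))
= -179.4

No, not collinear


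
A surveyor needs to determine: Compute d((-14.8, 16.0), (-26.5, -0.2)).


dx=-11.7, dy=-16.2
d^2 = (-11.7)^2 + (-16.2)^2 = 399.33
d = sqrt(399.33) = 19.9832

19.9832


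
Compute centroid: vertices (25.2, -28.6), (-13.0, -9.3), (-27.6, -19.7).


Centroid = ((x_A+x_B+x_C)/3, (y_A+y_B+y_C)/3)
= ((25.2+(-13)+(-27.6))/3, ((-28.6)+(-9.3)+(-19.7))/3)
= (-5.1333, -19.2)

(-5.1333, -19.2)


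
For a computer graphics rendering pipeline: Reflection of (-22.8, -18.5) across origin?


Reflection over origin: (x,y) -> (-x,-y)
(-22.8, -18.5) -> (22.8, 18.5)

(22.8, 18.5)


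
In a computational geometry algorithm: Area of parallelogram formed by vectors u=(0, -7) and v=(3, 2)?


|u x v| = |0*2 - (-7)*3|
= |0 - (-21)| = 21

21


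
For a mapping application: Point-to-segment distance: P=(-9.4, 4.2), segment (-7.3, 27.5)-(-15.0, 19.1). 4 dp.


Project P onto AB: t = 1 (clamped to [0,1])
Closest point on segment: (-15, 19.1)
Distance: 15.9176

15.9176


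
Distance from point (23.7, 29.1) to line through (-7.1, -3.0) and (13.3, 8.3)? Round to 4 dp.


|cross product| = 306.8
|line direction| = sqrt(543.85) = 23.3206
Distance = 306.8/sqrt(543.85) = 13.1558

13.1558


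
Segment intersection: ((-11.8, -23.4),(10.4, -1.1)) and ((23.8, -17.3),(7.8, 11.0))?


Cross products: d1=1105.08, d2=120.02, d3=-658.46, d4=326.6
d1*d2 < 0 and d3*d4 < 0? no

No, they don't intersect


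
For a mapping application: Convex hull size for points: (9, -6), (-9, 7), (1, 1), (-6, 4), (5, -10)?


Convex hull vertices (CCW): (-9, 7), (5, -10), (9, -6), (1, 1)
Count = 4

4


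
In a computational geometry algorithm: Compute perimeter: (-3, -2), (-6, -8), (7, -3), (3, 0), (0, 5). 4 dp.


Sides: (-3, -2)->(-6, -8): sqrt(45) = 6.708204, (-6, -8)->(7, -3): sqrt(194) = 13.928388, (7, -3)->(3, 0): sqrt(25) = 5, (3, 0)->(0, 5): sqrt(34) = 5.830952, (0, 5)->(-3, -2): sqrt(58) = 7.615773
Sum = 39.083317
Perimeter = 39.0833

39.0833


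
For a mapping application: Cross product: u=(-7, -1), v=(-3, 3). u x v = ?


u x v = u_x*v_y - u_y*v_x = (-7)*3 - (-1)*(-3)
= (-21) - 3 = -24

-24


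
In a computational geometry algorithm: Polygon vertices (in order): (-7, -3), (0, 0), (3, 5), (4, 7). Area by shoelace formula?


Shoelace sum: ((-7)*0 - 0*(-3)) + (0*5 - 3*0) + (3*7 - 4*5) + (4*(-3) - (-7)*7)
= 38
Area = |38|/2 = 19

19


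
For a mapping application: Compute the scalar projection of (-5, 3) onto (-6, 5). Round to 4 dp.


u.v = 45, |v| = sqrt(61) = 7.8102
Scalar projection = u.v / |v| = 45 / sqrt(61) = 5.7617

5.7617


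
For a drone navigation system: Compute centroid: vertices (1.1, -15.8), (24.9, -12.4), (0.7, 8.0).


Centroid = ((x_A+x_B+x_C)/3, (y_A+y_B+y_C)/3)
= ((1.1+24.9+0.7)/3, ((-15.8)+(-12.4)+8)/3)
= (8.9, -6.7333)

(8.9, -6.7333)


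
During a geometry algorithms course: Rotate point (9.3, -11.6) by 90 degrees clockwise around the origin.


90° CW: (x,y) -> (y, -x)
(9.3,-11.6) -> (-11.6, -9.3)

(-11.6, -9.3)


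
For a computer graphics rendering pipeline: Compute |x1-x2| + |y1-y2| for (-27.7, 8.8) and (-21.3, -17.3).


|(-27.7)-(-21.3)| + |8.8-(-17.3)| = 6.4 + 26.1 = 32.5

32.5


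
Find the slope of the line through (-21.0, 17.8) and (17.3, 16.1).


slope = (y2-y1)/(x2-x1) = (16.1-17.8)/(17.3-(-21)) = (-1.7)/38.3 = -0.0444

-0.0444


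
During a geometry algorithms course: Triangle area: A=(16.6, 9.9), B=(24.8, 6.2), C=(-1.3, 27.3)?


Area = |x_A(y_B-y_C) + x_B(y_C-y_A) + x_C(y_A-y_B)|/2
= |(-350.26) + 431.52 + (-4.81)|/2
= 76.45/2 = 38.225

38.225


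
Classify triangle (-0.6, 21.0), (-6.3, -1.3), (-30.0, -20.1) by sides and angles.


Side lengths squared: AB^2=529.78, BC^2=915.13, CA^2=2553.57
Sorted: [529.78, 915.13, 2553.57]
By sides: Scalene, By angles: Obtuse

Scalene, Obtuse


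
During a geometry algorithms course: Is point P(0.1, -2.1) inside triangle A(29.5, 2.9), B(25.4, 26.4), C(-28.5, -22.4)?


Cross products: AB x AP = 711.4, BC x BP = 301.51, CA x CP = 453.82
All same sign? yes

Yes, inside


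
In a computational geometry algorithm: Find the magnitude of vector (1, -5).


|u| = sqrt(1^2 + (-5)^2) = sqrt(26) = 5.099

5.099


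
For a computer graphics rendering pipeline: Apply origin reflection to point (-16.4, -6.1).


Reflection over origin: (x,y) -> (-x,-y)
(-16.4, -6.1) -> (16.4, 6.1)

(16.4, 6.1)


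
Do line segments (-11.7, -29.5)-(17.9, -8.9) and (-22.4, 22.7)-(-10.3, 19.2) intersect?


Cross products: d1=-594.17, d2=-241.31, d3=1765.54, d4=1412.68
d1*d2 < 0 and d3*d4 < 0? no

No, they don't intersect


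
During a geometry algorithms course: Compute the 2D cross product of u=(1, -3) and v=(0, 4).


u x v = u_x*v_y - u_y*v_x = 1*4 - (-3)*0
= 4 - 0 = 4

4


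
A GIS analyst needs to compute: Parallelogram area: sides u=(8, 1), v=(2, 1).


|u x v| = |8*1 - 1*2|
= |8 - 2| = 6

6


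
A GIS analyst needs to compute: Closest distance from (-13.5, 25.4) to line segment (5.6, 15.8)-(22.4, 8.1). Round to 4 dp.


Project P onto AB: t = 0 (clamped to [0,1])
Closest point on segment: (5.6, 15.8)
Distance: 21.3769

21.3769


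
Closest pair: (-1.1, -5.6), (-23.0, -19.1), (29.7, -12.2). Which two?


d(P0,P1) = 25.7266, d(P0,P2) = 31.4992, d(P1,P2) = 53.1498
Closest: P0 and P1

Closest pair: (-1.1, -5.6) and (-23.0, -19.1), distance = 25.7266


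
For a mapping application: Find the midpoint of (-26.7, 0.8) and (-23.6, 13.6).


M = (((-26.7)+(-23.6))/2, (0.8+13.6)/2)
= (-25.15, 7.2)

(-25.15, 7.2)


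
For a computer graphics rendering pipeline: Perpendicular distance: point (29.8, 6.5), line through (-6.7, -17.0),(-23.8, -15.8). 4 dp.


|cross product| = 445.65
|line direction| = sqrt(293.85) = 17.1421
Distance = 445.65/sqrt(293.85) = 25.9975

25.9975


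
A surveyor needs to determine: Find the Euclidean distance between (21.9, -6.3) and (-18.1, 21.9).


dx=-40, dy=28.2
d^2 = (-40)^2 + 28.2^2 = 2395.24
d = sqrt(2395.24) = 48.9412

48.9412


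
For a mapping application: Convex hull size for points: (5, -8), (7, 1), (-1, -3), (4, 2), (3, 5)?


Convex hull vertices (CCW): (-1, -3), (5, -8), (7, 1), (3, 5)
Count = 4

4


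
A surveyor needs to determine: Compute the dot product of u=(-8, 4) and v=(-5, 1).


u . v = u_x*v_x + u_y*v_y = (-8)*(-5) + 4*1
= 40 + 4 = 44

44


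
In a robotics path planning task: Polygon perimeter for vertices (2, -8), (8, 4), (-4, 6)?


Sides: (2, -8)->(8, 4): sqrt(180) = 13.416408, (8, 4)->(-4, 6): sqrt(148) = 12.165525, (-4, 6)->(2, -8): sqrt(232) = 15.231546
Sum = 40.813479
Perimeter = 40.8135

40.8135


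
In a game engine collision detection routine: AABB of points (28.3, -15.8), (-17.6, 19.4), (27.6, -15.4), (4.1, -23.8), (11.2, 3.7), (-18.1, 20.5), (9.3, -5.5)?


x range: [-18.1, 28.3]
y range: [-23.8, 20.5]
Bounding box: (-18.1,-23.8) to (28.3,20.5)

(-18.1,-23.8) to (28.3,20.5)


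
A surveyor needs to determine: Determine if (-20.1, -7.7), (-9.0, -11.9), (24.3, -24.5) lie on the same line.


Cross product: ((-9)-(-20.1))*((-24.5)-(-7.7)) - ((-11.9)-(-7.7))*(24.3-(-20.1))
= 0

Yes, collinear


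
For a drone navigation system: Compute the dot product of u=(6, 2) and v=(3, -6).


u . v = u_x*v_x + u_y*v_y = 6*3 + 2*(-6)
= 18 + (-12) = 6

6


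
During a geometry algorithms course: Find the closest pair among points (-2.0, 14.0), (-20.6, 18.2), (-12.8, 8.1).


d(P0,P1) = 19.0683, d(P0,P2) = 12.3065, d(P1,P2) = 12.7613
Closest: P0 and P2

Closest pair: (-2.0, 14.0) and (-12.8, 8.1), distance = 12.3065


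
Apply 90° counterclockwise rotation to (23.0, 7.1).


90° CCW: (x,y) -> (-y, x)
(23,7.1) -> (-7.1, 23)

(-7.1, 23)


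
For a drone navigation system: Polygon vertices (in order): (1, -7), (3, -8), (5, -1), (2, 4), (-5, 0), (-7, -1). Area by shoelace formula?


Shoelace sum: (1*(-8) - 3*(-7)) + (3*(-1) - 5*(-8)) + (5*4 - 2*(-1)) + (2*0 - (-5)*4) + ((-5)*(-1) - (-7)*0) + ((-7)*(-7) - 1*(-1))
= 147
Area = |147|/2 = 73.5

73.5


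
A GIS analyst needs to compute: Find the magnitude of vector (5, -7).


|u| = sqrt(5^2 + (-7)^2) = sqrt(74) = 8.6023

8.6023


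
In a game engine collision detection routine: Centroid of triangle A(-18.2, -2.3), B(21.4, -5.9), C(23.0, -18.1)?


Centroid = ((x_A+x_B+x_C)/3, (y_A+y_B+y_C)/3)
= (((-18.2)+21.4+23)/3, ((-2.3)+(-5.9)+(-18.1))/3)
= (8.7333, -8.7667)

(8.7333, -8.7667)


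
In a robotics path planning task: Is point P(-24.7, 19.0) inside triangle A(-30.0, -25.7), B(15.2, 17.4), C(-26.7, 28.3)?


Cross products: AB x AP = 1792.01, BC x BP = 367.87, CA x CP = 138.69
All same sign? yes

Yes, inside


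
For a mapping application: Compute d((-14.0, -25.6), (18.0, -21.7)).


dx=32, dy=3.9
d^2 = 32^2 + 3.9^2 = 1039.21
d = sqrt(1039.21) = 32.2368

32.2368


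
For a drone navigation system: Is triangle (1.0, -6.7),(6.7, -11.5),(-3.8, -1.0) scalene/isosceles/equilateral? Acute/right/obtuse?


Side lengths squared: AB^2=55.53, BC^2=220.5, CA^2=55.53
Sorted: [55.53, 55.53, 220.5]
By sides: Isosceles, By angles: Obtuse

Isosceles, Obtuse


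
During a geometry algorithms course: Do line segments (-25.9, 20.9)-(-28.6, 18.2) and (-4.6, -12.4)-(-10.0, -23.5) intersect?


Cross products: d1=-416.25, d2=-431.64, d3=147.42, d4=162.81
d1*d2 < 0 and d3*d4 < 0? no

No, they don't intersect


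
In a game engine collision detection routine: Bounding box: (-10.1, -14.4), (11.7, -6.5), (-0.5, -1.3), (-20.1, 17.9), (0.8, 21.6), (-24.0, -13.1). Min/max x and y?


x range: [-24, 11.7]
y range: [-14.4, 21.6]
Bounding box: (-24,-14.4) to (11.7,21.6)

(-24,-14.4) to (11.7,21.6)


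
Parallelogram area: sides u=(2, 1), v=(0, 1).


|u x v| = |2*1 - 1*0|
= |2 - 0| = 2

2


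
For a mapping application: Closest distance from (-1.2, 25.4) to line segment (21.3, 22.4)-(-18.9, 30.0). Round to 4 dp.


Project P onto AB: t = 0.554 (clamped to [0,1])
Closest point on segment: (-0.9712, 26.6105)
Distance: 1.2319

1.2319


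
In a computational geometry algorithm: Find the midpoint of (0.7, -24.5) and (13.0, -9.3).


M = ((0.7+13)/2, ((-24.5)+(-9.3))/2)
= (6.85, -16.9)

(6.85, -16.9)


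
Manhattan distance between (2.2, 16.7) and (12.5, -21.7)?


|2.2-12.5| + |16.7-(-21.7)| = 10.3 + 38.4 = 48.7

48.7


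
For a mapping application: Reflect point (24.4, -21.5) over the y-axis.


Reflection over y-axis: (x,y) -> (-x,y)
(24.4, -21.5) -> (-24.4, -21.5)

(-24.4, -21.5)


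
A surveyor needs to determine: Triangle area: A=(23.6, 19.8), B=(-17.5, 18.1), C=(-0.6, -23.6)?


Area = |x_A(y_B-y_C) + x_B(y_C-y_A) + x_C(y_A-y_B)|/2
= |984.12 + 759.5 + (-1.02)|/2
= 1742.6/2 = 871.3

871.3


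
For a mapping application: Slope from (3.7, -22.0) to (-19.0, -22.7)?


slope = (y2-y1)/(x2-x1) = ((-22.7)-(-22))/((-19)-3.7) = (-0.7)/(-22.7) = 0.0308

0.0308


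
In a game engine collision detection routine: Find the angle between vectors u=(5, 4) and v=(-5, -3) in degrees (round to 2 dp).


u.v = -37, |u| = sqrt(41) = 6.4031, |v| = sqrt(34) = 5.831
cos(theta) = u.v/(|u||v|) = -37/sqrt(1394) = -0.990992
theta = acos(-0.990992) = 172.3 degrees

172.3 degrees


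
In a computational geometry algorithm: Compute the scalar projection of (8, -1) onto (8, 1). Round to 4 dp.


u.v = 63, |v| = sqrt(65) = 8.0623
Scalar projection = u.v / |v| = 63 / sqrt(65) = 7.8142

7.8142


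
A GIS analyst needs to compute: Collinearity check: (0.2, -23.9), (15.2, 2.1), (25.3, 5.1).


Cross product: (15.2-0.2)*(5.1-(-23.9)) - (2.1-(-23.9))*(25.3-0.2)
= -217.6

No, not collinear


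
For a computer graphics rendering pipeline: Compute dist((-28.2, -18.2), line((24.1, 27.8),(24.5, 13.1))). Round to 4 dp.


|cross product| = 787.21
|line direction| = sqrt(216.25) = 14.7054
Distance = 787.21/sqrt(216.25) = 53.5319

53.5319


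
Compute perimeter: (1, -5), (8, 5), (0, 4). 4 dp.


Sides: (1, -5)->(8, 5): sqrt(149) = 12.206556, (8, 5)->(0, 4): sqrt(65) = 8.062258, (0, 4)->(1, -5): sqrt(82) = 9.055385
Sum = 29.324199
Perimeter = 29.3242

29.3242


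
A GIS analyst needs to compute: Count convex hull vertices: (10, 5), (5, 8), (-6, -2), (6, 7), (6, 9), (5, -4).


Convex hull vertices (CCW): (-6, -2), (5, -4), (10, 5), (6, 9)
Count = 4

4


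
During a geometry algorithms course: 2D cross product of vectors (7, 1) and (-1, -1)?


u x v = u_x*v_y - u_y*v_x = 7*(-1) - 1*(-1)
= (-7) - (-1) = -6

-6


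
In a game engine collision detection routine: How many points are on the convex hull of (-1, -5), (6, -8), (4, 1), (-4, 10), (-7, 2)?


Convex hull vertices (CCW): (-7, 2), (-1, -5), (6, -8), (4, 1), (-4, 10)
Count = 5

5


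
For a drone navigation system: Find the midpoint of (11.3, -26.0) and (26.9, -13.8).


M = ((11.3+26.9)/2, ((-26)+(-13.8))/2)
= (19.1, -19.9)

(19.1, -19.9)


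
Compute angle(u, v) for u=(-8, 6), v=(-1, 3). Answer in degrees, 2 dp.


u.v = 26, |u| = sqrt(100) = 10, |v| = sqrt(10) = 3.1623
cos(theta) = u.v/(|u||v|) = 26/sqrt(1000) = 0.822192
theta = acos(0.822192) = 34.7 degrees

34.7 degrees


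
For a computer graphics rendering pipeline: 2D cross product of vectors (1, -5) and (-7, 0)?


u x v = u_x*v_y - u_y*v_x = 1*0 - (-5)*(-7)
= 0 - 35 = -35

-35


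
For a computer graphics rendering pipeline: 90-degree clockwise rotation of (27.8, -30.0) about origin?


90° CW: (x,y) -> (y, -x)
(27.8,-30) -> (-30, -27.8)

(-30, -27.8)


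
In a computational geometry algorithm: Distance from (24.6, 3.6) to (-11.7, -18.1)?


dx=-36.3, dy=-21.7
d^2 = (-36.3)^2 + (-21.7)^2 = 1788.58
d = sqrt(1788.58) = 42.2916

42.2916


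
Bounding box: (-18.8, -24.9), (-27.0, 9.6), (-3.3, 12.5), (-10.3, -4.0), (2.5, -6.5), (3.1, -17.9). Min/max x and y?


x range: [-27, 3.1]
y range: [-24.9, 12.5]
Bounding box: (-27,-24.9) to (3.1,12.5)

(-27,-24.9) to (3.1,12.5)


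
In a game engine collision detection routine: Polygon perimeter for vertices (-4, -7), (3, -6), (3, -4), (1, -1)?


Sides: (-4, -7)->(3, -6): sqrt(50) = 7.071068, (3, -6)->(3, -4): sqrt(4) = 2, (3, -4)->(1, -1): sqrt(13) = 3.605551, (1, -1)->(-4, -7): sqrt(61) = 7.81025
Sum = 20.486869
Perimeter = 20.4869

20.4869


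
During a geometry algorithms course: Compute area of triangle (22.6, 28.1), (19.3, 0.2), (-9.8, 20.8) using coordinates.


Area = |x_A(y_B-y_C) + x_B(y_C-y_A) + x_C(y_A-y_B)|/2
= |(-465.56) + (-140.89) + (-273.42)|/2
= 879.87/2 = 439.935

439.935


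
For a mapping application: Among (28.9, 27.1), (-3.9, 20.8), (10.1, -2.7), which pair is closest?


d(P0,P1) = 33.3996, d(P0,P2) = 35.2346, d(P1,P2) = 27.3542
Closest: P1 and P2

Closest pair: (-3.9, 20.8) and (10.1, -2.7), distance = 27.3542


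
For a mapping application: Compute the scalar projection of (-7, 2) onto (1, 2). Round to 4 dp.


u.v = -3, |v| = sqrt(5) = 2.2361
Scalar projection = u.v / |v| = -3 / sqrt(5) = -1.3416

-1.3416


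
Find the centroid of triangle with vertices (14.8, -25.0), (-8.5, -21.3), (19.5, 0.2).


Centroid = ((x_A+x_B+x_C)/3, (y_A+y_B+y_C)/3)
= ((14.8+(-8.5)+19.5)/3, ((-25)+(-21.3)+0.2)/3)
= (8.6, -15.3667)

(8.6, -15.3667)


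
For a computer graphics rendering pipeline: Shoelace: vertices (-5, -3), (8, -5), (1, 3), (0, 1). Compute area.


Shoelace sum: ((-5)*(-5) - 8*(-3)) + (8*3 - 1*(-5)) + (1*1 - 0*3) + (0*(-3) - (-5)*1)
= 84
Area = |84|/2 = 42

42


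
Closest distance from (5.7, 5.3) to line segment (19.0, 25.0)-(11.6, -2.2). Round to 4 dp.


Project P onto AB: t = 0.7982 (clamped to [0,1])
Closest point on segment: (13.0932, 3.2886)
Distance: 7.6619

7.6619


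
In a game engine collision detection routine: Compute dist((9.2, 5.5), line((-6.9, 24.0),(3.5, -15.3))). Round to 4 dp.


|cross product| = 440.33
|line direction| = sqrt(1652.65) = 40.6528
Distance = 440.33/sqrt(1652.65) = 10.8315

10.8315


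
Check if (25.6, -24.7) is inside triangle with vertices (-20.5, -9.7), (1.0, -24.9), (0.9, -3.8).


Cross products: AB x AP = 378.22, BC x BP = -519.08, CA x CP = 592.99
All same sign? no

No, outside


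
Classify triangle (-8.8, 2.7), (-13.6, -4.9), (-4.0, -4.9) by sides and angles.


Side lengths squared: AB^2=80.8, BC^2=92.16, CA^2=80.8
Sorted: [80.8, 80.8, 92.16]
By sides: Isosceles, By angles: Acute

Isosceles, Acute


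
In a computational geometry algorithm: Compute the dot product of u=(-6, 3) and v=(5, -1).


u . v = u_x*v_x + u_y*v_y = (-6)*5 + 3*(-1)
= (-30) + (-3) = -33

-33


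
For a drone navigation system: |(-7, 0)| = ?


|u| = sqrt((-7)^2 + 0^2) = sqrt(49) = 7

7


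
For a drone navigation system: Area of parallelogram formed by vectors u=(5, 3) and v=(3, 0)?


|u x v| = |5*0 - 3*3|
= |0 - 9| = 9

9


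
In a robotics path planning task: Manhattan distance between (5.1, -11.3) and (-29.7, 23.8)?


|5.1-(-29.7)| + |(-11.3)-23.8| = 34.8 + 35.1 = 69.9

69.9


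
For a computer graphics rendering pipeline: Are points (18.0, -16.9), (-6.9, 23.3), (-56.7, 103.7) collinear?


Cross product: ((-6.9)-18)*(103.7-(-16.9)) - (23.3-(-16.9))*((-56.7)-18)
= 0

Yes, collinear


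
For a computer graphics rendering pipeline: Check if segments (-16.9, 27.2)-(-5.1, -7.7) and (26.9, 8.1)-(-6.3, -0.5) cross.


Cross products: d1=-1010.8, d2=249.36, d3=1303.24, d4=43.08
d1*d2 < 0 and d3*d4 < 0? no

No, they don't intersect


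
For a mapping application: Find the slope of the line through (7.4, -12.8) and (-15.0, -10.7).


slope = (y2-y1)/(x2-x1) = ((-10.7)-(-12.8))/((-15)-7.4) = 2.1/(-22.4) = -0.0938

-0.0938


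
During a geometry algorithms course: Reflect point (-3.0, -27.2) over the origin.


Reflection over origin: (x,y) -> (-x,-y)
(-3, -27.2) -> (3, 27.2)

(3, 27.2)


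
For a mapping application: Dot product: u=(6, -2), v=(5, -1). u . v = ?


u . v = u_x*v_x + u_y*v_y = 6*5 + (-2)*(-1)
= 30 + 2 = 32

32


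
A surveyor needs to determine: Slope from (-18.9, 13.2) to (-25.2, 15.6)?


slope = (y2-y1)/(x2-x1) = (15.6-13.2)/((-25.2)-(-18.9)) = 2.4/(-6.3) = -0.381

-0.381


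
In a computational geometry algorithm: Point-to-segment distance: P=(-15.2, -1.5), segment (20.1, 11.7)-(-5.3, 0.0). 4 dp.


Project P onto AB: t = 1 (clamped to [0,1])
Closest point on segment: (-5.3, 0)
Distance: 10.013

10.013


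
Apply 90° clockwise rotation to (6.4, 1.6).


90° CW: (x,y) -> (y, -x)
(6.4,1.6) -> (1.6, -6.4)

(1.6, -6.4)


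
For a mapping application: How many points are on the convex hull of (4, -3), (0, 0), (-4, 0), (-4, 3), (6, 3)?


Convex hull vertices (CCW): (-4, 0), (4, -3), (6, 3), (-4, 3)
Count = 4

4


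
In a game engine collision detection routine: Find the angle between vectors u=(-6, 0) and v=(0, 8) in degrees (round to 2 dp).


u.v = 0, |u| = sqrt(36) = 6, |v| = sqrt(64) = 8
cos(theta) = u.v/(|u||v|) = 0/sqrt(2304) = 0
theta = acos(0) = 90 degrees

90 degrees


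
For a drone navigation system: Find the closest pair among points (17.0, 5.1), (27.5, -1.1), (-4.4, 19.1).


d(P0,P1) = 12.1939, d(P0,P2) = 25.5726, d(P1,P2) = 37.7578
Closest: P0 and P1

Closest pair: (17.0, 5.1) and (27.5, -1.1), distance = 12.1939


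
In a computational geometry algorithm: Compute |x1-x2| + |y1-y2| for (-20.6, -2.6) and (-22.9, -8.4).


|(-20.6)-(-22.9)| + |(-2.6)-(-8.4)| = 2.3 + 5.8 = 8.1

8.1


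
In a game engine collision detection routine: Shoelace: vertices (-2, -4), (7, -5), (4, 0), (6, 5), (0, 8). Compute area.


Shoelace sum: ((-2)*(-5) - 7*(-4)) + (7*0 - 4*(-5)) + (4*5 - 6*0) + (6*8 - 0*5) + (0*(-4) - (-2)*8)
= 142
Area = |142|/2 = 71

71


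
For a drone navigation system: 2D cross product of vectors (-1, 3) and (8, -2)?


u x v = u_x*v_y - u_y*v_x = (-1)*(-2) - 3*8
= 2 - 24 = -22

-22


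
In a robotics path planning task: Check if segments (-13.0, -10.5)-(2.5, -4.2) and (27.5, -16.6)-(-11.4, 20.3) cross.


Cross products: d1=1257.16, d2=440.14, d3=-349.7, d4=467.32
d1*d2 < 0 and d3*d4 < 0? no

No, they don't intersect


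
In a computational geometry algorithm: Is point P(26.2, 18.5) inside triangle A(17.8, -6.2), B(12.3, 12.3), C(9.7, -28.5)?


Cross products: AB x AP = -291.25, BC x BP = 551, CA x CP = 12.75
All same sign? no

No, outside


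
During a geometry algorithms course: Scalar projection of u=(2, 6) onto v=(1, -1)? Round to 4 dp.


u.v = -4, |v| = sqrt(2) = 1.4142
Scalar projection = u.v / |v| = -4 / sqrt(2) = -2.8284

-2.8284


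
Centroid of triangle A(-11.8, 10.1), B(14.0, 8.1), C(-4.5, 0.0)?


Centroid = ((x_A+x_B+x_C)/3, (y_A+y_B+y_C)/3)
= (((-11.8)+14+(-4.5))/3, (10.1+8.1+0)/3)
= (-0.7667, 6.0667)

(-0.7667, 6.0667)


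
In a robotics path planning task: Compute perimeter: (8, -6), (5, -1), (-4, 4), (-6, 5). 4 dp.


Sides: (8, -6)->(5, -1): sqrt(34) = 5.830952, (5, -1)->(-4, 4): sqrt(106) = 10.29563, (-4, 4)->(-6, 5): sqrt(5) = 2.236068, (-6, 5)->(8, -6): sqrt(317) = 17.804494
Sum = 36.167144
Perimeter = 36.1671

36.1671


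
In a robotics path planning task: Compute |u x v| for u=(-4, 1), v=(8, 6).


|u x v| = |(-4)*6 - 1*8|
= |(-24) - 8| = 32

32


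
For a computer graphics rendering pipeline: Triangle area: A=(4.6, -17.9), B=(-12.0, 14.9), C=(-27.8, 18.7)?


Area = |x_A(y_B-y_C) + x_B(y_C-y_A) + x_C(y_A-y_B)|/2
= |(-17.48) + (-439.2) + 911.84|/2
= 455.16/2 = 227.58

227.58


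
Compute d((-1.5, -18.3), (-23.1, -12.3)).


dx=-21.6, dy=6
d^2 = (-21.6)^2 + 6^2 = 502.56
d = sqrt(502.56) = 22.4179

22.4179


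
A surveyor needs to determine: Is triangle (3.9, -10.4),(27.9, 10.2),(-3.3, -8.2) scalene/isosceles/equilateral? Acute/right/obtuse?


Side lengths squared: AB^2=1000.36, BC^2=1312, CA^2=56.68
Sorted: [56.68, 1000.36, 1312]
By sides: Scalene, By angles: Obtuse

Scalene, Obtuse


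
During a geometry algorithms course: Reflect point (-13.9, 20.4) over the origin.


Reflection over origin: (x,y) -> (-x,-y)
(-13.9, 20.4) -> (13.9, -20.4)

(13.9, -20.4)


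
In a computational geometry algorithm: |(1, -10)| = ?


|u| = sqrt(1^2 + (-10)^2) = sqrt(101) = 10.0499

10.0499


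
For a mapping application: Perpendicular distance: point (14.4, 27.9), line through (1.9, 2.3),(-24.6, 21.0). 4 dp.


|cross product| = 912.15
|line direction| = sqrt(1051.94) = 32.4336
Distance = 912.15/sqrt(1051.94) = 28.1236

28.1236


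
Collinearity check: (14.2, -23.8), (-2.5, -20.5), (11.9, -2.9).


Cross product: ((-2.5)-14.2)*((-2.9)-(-23.8)) - ((-20.5)-(-23.8))*(11.9-14.2)
= -341.44

No, not collinear


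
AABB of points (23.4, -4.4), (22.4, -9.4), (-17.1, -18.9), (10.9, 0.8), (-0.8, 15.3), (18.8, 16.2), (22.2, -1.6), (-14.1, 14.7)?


x range: [-17.1, 23.4]
y range: [-18.9, 16.2]
Bounding box: (-17.1,-18.9) to (23.4,16.2)

(-17.1,-18.9) to (23.4,16.2)


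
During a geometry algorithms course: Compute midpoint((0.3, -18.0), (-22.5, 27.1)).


M = ((0.3+(-22.5))/2, ((-18)+27.1)/2)
= (-11.1, 4.55)

(-11.1, 4.55)


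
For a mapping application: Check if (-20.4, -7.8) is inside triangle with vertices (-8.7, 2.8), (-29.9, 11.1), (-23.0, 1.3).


Cross products: AB x AP = 321.83, BC x BP = -37.31, CA x CP = -134.03
All same sign? no

No, outside


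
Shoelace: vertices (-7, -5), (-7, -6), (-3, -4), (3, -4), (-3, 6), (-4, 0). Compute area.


Shoelace sum: ((-7)*(-6) - (-7)*(-5)) + ((-7)*(-4) - (-3)*(-6)) + ((-3)*(-4) - 3*(-4)) + (3*6 - (-3)*(-4)) + ((-3)*0 - (-4)*6) + ((-4)*(-5) - (-7)*0)
= 91
Area = |91|/2 = 45.5

45.5


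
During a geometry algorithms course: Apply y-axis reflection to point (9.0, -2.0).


Reflection over y-axis: (x,y) -> (-x,y)
(9, -2) -> (-9, -2)

(-9, -2)


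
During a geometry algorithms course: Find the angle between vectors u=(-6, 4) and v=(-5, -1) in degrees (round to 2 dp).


u.v = 26, |u| = sqrt(52) = 7.2111, |v| = sqrt(26) = 5.099
cos(theta) = u.v/(|u||v|) = 26/sqrt(1352) = 0.707107
theta = acos(0.707107) = 45 degrees

45 degrees


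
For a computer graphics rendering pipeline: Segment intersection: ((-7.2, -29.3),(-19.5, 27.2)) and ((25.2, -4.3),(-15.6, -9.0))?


Cross products: d1=867.72, d2=-1495.29, d3=-2138.1, d4=224.91
d1*d2 < 0 and d3*d4 < 0? yes

Yes, they intersect


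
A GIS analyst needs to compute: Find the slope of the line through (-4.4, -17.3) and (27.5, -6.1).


slope = (y2-y1)/(x2-x1) = ((-6.1)-(-17.3))/(27.5-(-4.4)) = 11.2/31.9 = 0.3511

0.3511


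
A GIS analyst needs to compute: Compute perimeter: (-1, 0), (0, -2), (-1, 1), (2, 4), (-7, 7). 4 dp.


Sides: (-1, 0)->(0, -2): sqrt(5) = 2.236068, (0, -2)->(-1, 1): sqrt(10) = 3.162278, (-1, 1)->(2, 4): sqrt(18) = 4.242641, (2, 4)->(-7, 7): sqrt(90) = 9.486833, (-7, 7)->(-1, 0): sqrt(85) = 9.219544
Sum = 28.347364
Perimeter = 28.3474

28.3474


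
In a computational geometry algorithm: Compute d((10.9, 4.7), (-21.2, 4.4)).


dx=-32.1, dy=-0.3
d^2 = (-32.1)^2 + (-0.3)^2 = 1030.5
d = sqrt(1030.5) = 32.1014

32.1014


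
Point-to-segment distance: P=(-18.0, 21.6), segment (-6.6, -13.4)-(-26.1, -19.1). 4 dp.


Project P onto AB: t = 0.0552 (clamped to [0,1])
Closest point on segment: (-7.6772, -13.7149)
Distance: 36.7927

36.7927


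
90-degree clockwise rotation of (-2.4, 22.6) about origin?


90° CW: (x,y) -> (y, -x)
(-2.4,22.6) -> (22.6, 2.4)

(22.6, 2.4)


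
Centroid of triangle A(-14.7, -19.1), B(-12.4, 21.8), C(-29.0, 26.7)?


Centroid = ((x_A+x_B+x_C)/3, (y_A+y_B+y_C)/3)
= (((-14.7)+(-12.4)+(-29))/3, ((-19.1)+21.8+26.7)/3)
= (-18.7, 9.8)

(-18.7, 9.8)


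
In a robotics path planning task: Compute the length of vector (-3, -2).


|u| = sqrt((-3)^2 + (-2)^2) = sqrt(13) = 3.6056

3.6056


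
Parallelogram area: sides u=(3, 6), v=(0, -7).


|u x v| = |3*(-7) - 6*0|
= |(-21) - 0| = 21

21


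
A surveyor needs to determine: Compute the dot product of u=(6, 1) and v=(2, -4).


u . v = u_x*v_x + u_y*v_y = 6*2 + 1*(-4)
= 12 + (-4) = 8

8


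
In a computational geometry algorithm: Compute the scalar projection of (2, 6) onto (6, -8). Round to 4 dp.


u.v = -36, |v| = sqrt(100) = 10
Scalar projection = u.v / |v| = -36 / sqrt(100) = -3.6

-3.6


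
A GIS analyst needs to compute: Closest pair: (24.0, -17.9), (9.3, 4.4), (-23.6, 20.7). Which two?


d(P0,P1) = 26.7092, d(P0,P2) = 61.2839, d(P1,P2) = 36.7165
Closest: P0 and P1

Closest pair: (24.0, -17.9) and (9.3, 4.4), distance = 26.7092


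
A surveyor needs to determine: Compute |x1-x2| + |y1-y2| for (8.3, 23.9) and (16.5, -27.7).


|8.3-16.5| + |23.9-(-27.7)| = 8.2 + 51.6 = 59.8

59.8


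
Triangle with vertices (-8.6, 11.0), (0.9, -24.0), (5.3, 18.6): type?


Side lengths squared: AB^2=1315.25, BC^2=1834.12, CA^2=250.97
Sorted: [250.97, 1315.25, 1834.12]
By sides: Scalene, By angles: Obtuse

Scalene, Obtuse


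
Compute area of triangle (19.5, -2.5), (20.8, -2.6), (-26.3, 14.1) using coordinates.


Area = |x_A(y_B-y_C) + x_B(y_C-y_A) + x_C(y_A-y_B)|/2
= |(-325.65) + 345.28 + (-2.63)|/2
= 17/2 = 8.5

8.5


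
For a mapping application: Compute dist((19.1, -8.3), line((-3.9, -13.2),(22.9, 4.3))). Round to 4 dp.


|cross product| = 271.18
|line direction| = sqrt(1024.49) = 32.0077
Distance = 271.18/sqrt(1024.49) = 8.4723

8.4723


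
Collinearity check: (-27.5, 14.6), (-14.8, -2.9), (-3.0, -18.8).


Cross product: ((-14.8)-(-27.5))*((-18.8)-14.6) - ((-2.9)-14.6)*((-3)-(-27.5))
= 4.57

No, not collinear


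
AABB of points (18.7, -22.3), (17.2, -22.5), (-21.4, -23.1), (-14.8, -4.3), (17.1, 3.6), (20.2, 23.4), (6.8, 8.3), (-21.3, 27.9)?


x range: [-21.4, 20.2]
y range: [-23.1, 27.9]
Bounding box: (-21.4,-23.1) to (20.2,27.9)

(-21.4,-23.1) to (20.2,27.9)


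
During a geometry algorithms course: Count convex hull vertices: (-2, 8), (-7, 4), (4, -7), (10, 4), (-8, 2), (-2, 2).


Convex hull vertices (CCW): (-8, 2), (4, -7), (10, 4), (-2, 8), (-7, 4)
Count = 5

5


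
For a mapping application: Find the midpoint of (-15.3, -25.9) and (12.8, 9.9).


M = (((-15.3)+12.8)/2, ((-25.9)+9.9)/2)
= (-1.25, -8)

(-1.25, -8)


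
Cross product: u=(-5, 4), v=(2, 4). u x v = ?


u x v = u_x*v_y - u_y*v_x = (-5)*4 - 4*2
= (-20) - 8 = -28

-28


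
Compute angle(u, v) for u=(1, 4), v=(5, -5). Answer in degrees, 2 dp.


u.v = -15, |u| = sqrt(17) = 4.1231, |v| = sqrt(50) = 7.0711
cos(theta) = u.v/(|u||v|) = -15/sqrt(850) = -0.514496
theta = acos(-0.514496) = 120.96 degrees

120.96 degrees


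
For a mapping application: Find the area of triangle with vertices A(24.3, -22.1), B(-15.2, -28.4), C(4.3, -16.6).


Area = |x_A(y_B-y_C) + x_B(y_C-y_A) + x_C(y_A-y_B)|/2
= |(-286.74) + (-83.6) + 27.09|/2
= 343.25/2 = 171.625

171.625


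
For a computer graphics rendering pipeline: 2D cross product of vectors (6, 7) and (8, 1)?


u x v = u_x*v_y - u_y*v_x = 6*1 - 7*8
= 6 - 56 = -50

-50


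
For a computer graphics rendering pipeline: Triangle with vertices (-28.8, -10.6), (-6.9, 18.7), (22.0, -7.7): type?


Side lengths squared: AB^2=1338.1, BC^2=1532.17, CA^2=2589.05
Sorted: [1338.1, 1532.17, 2589.05]
By sides: Scalene, By angles: Acute

Scalene, Acute


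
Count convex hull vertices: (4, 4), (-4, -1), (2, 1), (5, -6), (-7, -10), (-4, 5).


Convex hull vertices (CCW): (-7, -10), (5, -6), (4, 4), (-4, 5)
Count = 4

4


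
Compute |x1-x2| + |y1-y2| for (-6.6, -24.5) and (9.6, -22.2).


|(-6.6)-9.6| + |(-24.5)-(-22.2)| = 16.2 + 2.3 = 18.5

18.5


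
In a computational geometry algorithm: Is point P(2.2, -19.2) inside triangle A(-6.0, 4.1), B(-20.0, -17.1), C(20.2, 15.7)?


Cross products: AB x AP = 500.04, BC x BP = -812.58, CA x CP = 705.58
All same sign? no

No, outside


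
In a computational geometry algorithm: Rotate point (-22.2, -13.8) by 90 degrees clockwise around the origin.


90° CW: (x,y) -> (y, -x)
(-22.2,-13.8) -> (-13.8, 22.2)

(-13.8, 22.2)


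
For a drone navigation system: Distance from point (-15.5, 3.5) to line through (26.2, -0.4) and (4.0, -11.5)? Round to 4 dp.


|cross product| = 549.45
|line direction| = sqrt(616.05) = 24.8204
Distance = 549.45/sqrt(616.05) = 22.1371

22.1371


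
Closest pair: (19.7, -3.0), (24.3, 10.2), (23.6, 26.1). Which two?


d(P0,P1) = 13.9786, d(P0,P2) = 29.3602, d(P1,P2) = 15.9154
Closest: P0 and P1

Closest pair: (19.7, -3.0) and (24.3, 10.2), distance = 13.9786


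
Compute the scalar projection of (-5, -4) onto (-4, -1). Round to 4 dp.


u.v = 24, |v| = sqrt(17) = 4.1231
Scalar projection = u.v / |v| = 24 / sqrt(17) = 5.8209

5.8209


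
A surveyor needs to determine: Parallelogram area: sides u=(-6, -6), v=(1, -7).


|u x v| = |(-6)*(-7) - (-6)*1|
= |42 - (-6)| = 48

48


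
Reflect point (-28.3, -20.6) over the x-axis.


Reflection over x-axis: (x,y) -> (x,-y)
(-28.3, -20.6) -> (-28.3, 20.6)

(-28.3, 20.6)


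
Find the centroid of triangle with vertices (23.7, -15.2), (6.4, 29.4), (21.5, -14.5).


Centroid = ((x_A+x_B+x_C)/3, (y_A+y_B+y_C)/3)
= ((23.7+6.4+21.5)/3, ((-15.2)+29.4+(-14.5))/3)
= (17.2, -0.1)

(17.2, -0.1)


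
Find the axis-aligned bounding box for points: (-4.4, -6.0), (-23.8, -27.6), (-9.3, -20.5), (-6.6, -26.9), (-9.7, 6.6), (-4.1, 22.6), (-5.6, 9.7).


x range: [-23.8, -4.1]
y range: [-27.6, 22.6]
Bounding box: (-23.8,-27.6) to (-4.1,22.6)

(-23.8,-27.6) to (-4.1,22.6)
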